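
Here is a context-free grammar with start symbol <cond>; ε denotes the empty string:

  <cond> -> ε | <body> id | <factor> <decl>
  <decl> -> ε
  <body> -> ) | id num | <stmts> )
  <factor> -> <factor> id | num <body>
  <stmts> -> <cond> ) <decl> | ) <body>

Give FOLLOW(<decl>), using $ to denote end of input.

{ $, ) }

In <cond> -> <factor> <decl>: <decl> is at the end, add FOLLOW(<cond>) = { $, ) }.
In <stmts> -> <cond> ) <decl>: <decl> is at the end, add FOLLOW(<stmts>) = { ) }.
Union: FOLLOW(<decl>) = { $, ) }.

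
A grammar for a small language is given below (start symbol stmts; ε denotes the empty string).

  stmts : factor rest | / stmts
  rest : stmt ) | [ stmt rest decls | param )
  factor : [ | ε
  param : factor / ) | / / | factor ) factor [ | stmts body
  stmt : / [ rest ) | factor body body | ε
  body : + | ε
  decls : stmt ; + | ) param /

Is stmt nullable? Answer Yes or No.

stmt has an ε-production, so stmt ⇒ ε.

Yes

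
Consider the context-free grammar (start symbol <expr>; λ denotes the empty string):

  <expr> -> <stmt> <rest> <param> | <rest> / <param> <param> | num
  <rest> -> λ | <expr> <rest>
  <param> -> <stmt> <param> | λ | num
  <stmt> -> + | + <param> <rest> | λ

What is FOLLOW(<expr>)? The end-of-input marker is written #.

<expr> is the start symbol, so # ∈ FOLLOW(<expr>).
In <rest> -> <expr> <rest>: add FIRST(<rest>)\{λ} = { +, /, num }.
  Since <rest> is nullable, also add FOLLOW(<rest>) = { #, +, /, num }.
Union: FOLLOW(<expr>) = { #, +, /, num }.

{ #, +, /, num }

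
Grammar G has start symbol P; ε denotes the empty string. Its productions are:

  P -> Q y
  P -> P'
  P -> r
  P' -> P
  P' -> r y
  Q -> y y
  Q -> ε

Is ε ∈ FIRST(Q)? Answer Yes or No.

Q has an ε-production, so Q ⇒ ε.

Yes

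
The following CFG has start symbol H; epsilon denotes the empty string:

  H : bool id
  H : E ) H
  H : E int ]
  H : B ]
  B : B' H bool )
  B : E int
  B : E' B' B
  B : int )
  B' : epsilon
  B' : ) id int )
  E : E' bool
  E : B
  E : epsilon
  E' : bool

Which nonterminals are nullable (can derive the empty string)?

Directly nullable (have an epsilon-production): B', E.
No other nonterminal has a production whose RHS symbols are all nullable.

{ B', E }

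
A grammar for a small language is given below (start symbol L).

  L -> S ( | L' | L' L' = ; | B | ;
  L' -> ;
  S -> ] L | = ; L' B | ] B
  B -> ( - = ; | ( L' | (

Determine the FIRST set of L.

From L -> S (: add FIRST(S) = { =, ] }.
From L -> L': add FIRST(L') = { ; }.
From L -> L' L' = ;: add FIRST(L') = { ; }.
From L -> B: add FIRST(B) = { ( }.
L -> ; contributes {;}.
Union: FIRST(L) = { (, ;, =, ] }.

{ (, ;, =, ] }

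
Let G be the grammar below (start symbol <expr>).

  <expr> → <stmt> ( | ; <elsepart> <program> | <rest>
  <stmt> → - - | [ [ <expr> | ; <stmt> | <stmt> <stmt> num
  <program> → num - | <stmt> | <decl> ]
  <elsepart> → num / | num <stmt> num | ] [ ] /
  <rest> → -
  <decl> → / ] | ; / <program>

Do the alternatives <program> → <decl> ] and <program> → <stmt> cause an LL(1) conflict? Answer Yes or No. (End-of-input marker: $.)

FIRST(<decl> ]) = { /, ; } and FIRST(<stmt>) = { -, ;, [ }.
Both contain ;, so the two alternatives are not disjoint — LL(1) conflict.

Yes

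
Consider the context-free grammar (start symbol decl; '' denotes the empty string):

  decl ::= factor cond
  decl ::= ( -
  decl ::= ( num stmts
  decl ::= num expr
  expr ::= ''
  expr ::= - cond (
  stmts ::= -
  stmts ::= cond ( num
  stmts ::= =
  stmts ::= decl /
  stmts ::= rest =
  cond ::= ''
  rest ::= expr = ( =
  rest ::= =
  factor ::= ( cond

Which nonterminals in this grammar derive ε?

{ cond, expr }

Directly nullable (have an ''-production): expr, cond.
No other nonterminal has a production whose RHS symbols are all nullable.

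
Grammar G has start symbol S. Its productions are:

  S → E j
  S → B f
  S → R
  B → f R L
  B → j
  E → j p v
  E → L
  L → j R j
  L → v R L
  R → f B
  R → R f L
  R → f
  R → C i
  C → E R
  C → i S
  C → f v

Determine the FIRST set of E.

E → j p v contributes {j}.
From E → L: add FIRST(L) = { j, v }.
Union: FIRST(E) = { j, v }.

{ j, v }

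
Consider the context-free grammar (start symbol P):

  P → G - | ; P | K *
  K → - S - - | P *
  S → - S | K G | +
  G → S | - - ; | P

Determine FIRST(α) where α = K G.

Add FIRST(K) = { +, -, ; }; K is not nullable, stop.

{ +, -, ; }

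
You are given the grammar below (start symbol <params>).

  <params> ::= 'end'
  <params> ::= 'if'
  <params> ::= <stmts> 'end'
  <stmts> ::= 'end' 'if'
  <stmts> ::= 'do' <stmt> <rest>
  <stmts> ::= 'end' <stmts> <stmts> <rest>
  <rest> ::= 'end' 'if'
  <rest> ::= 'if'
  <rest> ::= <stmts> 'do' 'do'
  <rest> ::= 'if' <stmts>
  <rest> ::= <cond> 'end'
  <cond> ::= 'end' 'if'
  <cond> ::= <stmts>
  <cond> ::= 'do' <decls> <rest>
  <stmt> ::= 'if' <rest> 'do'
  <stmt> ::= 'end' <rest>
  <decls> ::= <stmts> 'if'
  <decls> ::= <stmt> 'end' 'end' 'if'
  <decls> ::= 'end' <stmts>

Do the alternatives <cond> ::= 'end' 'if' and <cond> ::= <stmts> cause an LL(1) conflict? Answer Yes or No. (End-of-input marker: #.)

Yes

FIRST('end' 'if') = { 'end' } and FIRST(<stmts>) = { 'do', 'end' }.
Both contain 'end', so the two alternatives are not disjoint — LL(1) conflict.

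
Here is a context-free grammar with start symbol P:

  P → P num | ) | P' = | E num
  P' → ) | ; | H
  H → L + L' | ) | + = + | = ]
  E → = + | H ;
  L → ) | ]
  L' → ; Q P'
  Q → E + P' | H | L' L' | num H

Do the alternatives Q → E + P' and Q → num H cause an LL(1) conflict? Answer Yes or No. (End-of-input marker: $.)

FIRST(E + P') = { ), +, =, ] } and FIRST(num H) = { num }.
The FIRST sets are disjoint and neither alternative is nullable — no conflict.

No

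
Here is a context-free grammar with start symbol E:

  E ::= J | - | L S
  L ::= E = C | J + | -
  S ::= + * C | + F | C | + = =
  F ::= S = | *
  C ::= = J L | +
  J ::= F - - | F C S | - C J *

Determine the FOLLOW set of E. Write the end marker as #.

E is the start symbol, so # ∈ FOLLOW(E).
In L ::= E = C: add FIRST(= C) = { = }.
Union: FOLLOW(E) = { #, = }.

{ #, = }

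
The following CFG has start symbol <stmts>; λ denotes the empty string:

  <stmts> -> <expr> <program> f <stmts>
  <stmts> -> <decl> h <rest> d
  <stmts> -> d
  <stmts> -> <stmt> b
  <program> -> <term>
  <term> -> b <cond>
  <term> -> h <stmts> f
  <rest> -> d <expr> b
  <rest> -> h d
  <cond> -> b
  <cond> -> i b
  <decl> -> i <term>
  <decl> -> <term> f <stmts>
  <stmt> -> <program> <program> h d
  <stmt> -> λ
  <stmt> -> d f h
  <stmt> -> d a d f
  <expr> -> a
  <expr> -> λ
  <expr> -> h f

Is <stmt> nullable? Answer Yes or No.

<stmt> has an λ-production, so <stmt> ⇒ λ.

Yes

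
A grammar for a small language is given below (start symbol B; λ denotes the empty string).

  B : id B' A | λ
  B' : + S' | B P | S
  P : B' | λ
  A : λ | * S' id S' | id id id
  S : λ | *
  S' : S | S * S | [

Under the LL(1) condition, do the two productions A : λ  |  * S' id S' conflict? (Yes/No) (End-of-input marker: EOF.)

Yes

FIRST(λ) = { λ } and FIRST(* S' id S') = { * }.
The first alternative is nullable and FOLLOW(A) = { EOF, *, +, id } shares * with FIRST of the second — conflict.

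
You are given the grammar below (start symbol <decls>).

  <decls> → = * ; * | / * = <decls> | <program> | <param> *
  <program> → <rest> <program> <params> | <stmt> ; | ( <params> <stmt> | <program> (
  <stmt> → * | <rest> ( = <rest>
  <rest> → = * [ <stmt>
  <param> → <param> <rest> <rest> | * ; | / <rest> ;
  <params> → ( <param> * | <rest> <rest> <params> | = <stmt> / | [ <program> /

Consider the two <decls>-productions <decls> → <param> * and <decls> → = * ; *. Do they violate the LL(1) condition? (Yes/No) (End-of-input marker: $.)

No

FIRST(<param> *) = { *, / } and FIRST(= * ; *) = { = }.
The FIRST sets are disjoint and neither alternative is nullable — no conflict.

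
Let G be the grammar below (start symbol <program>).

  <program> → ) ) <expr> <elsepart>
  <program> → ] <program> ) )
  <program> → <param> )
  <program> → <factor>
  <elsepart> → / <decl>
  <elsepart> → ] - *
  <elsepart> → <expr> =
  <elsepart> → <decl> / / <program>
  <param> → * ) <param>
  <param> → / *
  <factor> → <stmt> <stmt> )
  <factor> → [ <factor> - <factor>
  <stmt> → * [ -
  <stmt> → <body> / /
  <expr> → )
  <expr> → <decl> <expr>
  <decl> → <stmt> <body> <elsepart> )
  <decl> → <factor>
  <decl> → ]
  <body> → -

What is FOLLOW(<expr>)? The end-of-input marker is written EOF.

In <program> → ) ) <expr> <elsepart>: add FIRST(<elsepart>) = { ), *, -, /, [, ] }.
In <elsepart> → <expr> =: add FIRST(=) = { = }.
In <expr> → <decl> <expr>: <expr> is at the end, add FOLLOW(<expr>) = { ), *, -, /, =, [, ] }.
Union: FOLLOW(<expr>) = { ), *, -, /, =, [, ] }.

{ ), *, -, /, =, [, ] }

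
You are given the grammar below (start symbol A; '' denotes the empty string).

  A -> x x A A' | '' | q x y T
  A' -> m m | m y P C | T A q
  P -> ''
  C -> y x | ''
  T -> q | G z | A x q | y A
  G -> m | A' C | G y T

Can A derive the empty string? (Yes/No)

Yes

A has an ''-production, so A ⇒ ''.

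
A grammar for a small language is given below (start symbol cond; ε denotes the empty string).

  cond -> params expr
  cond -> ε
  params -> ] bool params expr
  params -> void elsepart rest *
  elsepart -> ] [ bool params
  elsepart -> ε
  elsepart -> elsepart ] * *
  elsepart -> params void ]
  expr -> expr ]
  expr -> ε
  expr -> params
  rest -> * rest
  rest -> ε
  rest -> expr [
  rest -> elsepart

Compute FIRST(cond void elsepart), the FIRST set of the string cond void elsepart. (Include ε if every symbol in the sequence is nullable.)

{ ], void }

Add FIRST(cond)\{ε} = { ], void }; cond is nullable, continue.
void is a terminal; add {void} and stop.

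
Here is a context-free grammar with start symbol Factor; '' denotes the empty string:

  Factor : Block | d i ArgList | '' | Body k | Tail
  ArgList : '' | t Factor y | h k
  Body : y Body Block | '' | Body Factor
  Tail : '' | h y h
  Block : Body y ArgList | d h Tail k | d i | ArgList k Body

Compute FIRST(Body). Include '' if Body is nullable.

{ d, h, k, t, y, '' }

Body : y Body Block contributes {y}.
Body : '' contributes ''.
From Body : Body Factor: Body, Factor nullable, take FIRST(Body) ∪ FIRST(Factor) = { d, h, k, t, y }; also '' since the whole RHS is nullable.
Union: FIRST(Body) = { d, h, k, t, y, '' }.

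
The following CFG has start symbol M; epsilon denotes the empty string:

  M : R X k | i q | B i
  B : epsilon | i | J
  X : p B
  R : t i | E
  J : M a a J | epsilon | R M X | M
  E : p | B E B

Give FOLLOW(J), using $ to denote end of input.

{ i, k, p, t }

In B : J: J is at the end, add FOLLOW(B) = { i, k, p, t }.
In J : M a a J: J is at the end, add FOLLOW(J) = { i, k, p, t }.
Union: FOLLOW(J) = { i, k, p, t }.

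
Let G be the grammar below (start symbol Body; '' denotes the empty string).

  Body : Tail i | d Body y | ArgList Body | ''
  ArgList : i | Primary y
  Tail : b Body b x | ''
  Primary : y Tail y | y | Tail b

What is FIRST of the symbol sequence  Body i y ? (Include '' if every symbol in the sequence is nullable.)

{ b, d, i, y }

Add FIRST(Body)\{''} = { b, d, i, y }; Body is nullable, continue.
i is a terminal; add {i} and stop.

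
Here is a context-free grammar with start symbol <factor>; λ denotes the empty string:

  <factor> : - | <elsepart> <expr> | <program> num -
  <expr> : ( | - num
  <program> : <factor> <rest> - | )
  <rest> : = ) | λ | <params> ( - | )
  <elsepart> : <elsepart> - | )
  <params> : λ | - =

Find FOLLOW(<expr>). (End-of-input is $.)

In <factor> : <elsepart> <expr>: <expr> is at the end, add FOLLOW(<factor>) = { $, (, ), -, = }.
Union: FOLLOW(<expr>) = { $, (, ), -, = }.

{ $, (, ), -, = }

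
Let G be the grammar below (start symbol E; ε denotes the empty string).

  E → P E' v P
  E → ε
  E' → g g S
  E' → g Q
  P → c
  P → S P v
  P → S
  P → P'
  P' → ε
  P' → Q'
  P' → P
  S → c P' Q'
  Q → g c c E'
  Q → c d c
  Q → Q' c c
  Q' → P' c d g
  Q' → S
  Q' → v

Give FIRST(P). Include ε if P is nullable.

{ c, v, ε }

P → c contributes {c}.
From P → S P v: add FIRST(S) = { c }.
From P → S: add FIRST(S) = { c }.
From P → P': add FIRST(P') = { c, v, ε } (including ε since P' is nullable).
Union: FIRST(P) = { c, v, ε }.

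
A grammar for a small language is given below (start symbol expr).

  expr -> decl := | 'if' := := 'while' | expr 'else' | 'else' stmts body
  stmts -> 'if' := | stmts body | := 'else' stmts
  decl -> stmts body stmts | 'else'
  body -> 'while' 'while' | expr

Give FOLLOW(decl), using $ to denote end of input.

{ := }

In expr -> decl :=: add FIRST(:=) = { := }.
Union: FOLLOW(decl) = { := }.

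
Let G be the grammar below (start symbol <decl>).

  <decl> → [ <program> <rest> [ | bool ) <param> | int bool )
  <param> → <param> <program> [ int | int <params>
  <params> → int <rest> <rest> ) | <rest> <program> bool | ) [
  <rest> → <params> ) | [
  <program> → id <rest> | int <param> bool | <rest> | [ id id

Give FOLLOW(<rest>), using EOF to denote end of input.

{ ), [, bool, id, int }

In <decl> → [ <program> <rest> [: add FIRST([) = { [ }.
In <params> → int <rest> <rest> ): add FIRST(<rest> )) = { ), [, int }.
In <params> → int <rest> <rest> ): add FIRST()) = { ) }.
In <params> → <rest> <program> bool: add FIRST(<program> bool) = { ), [, id, int }.
In <program> → id <rest>: <rest> is at the end, add FOLLOW(<program>) = { ), [, bool, int }.
In <program> → <rest>: <rest> is at the end, add FOLLOW(<program>) = { ), [, bool, int }.
Union: FOLLOW(<rest>) = { ), [, bool, id, int }.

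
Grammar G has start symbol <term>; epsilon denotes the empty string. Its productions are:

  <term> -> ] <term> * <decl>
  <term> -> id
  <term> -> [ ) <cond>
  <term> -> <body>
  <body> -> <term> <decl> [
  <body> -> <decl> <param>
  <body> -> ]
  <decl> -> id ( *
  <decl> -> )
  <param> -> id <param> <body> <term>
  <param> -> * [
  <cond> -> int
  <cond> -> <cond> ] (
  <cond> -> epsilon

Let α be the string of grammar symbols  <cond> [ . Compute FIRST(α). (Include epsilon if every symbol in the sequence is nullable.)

Add FIRST(<cond>)\{epsilon} = { ], int }; <cond> is nullable, continue.
[ is a terminal; add {[} and stop.

{ [, ], int }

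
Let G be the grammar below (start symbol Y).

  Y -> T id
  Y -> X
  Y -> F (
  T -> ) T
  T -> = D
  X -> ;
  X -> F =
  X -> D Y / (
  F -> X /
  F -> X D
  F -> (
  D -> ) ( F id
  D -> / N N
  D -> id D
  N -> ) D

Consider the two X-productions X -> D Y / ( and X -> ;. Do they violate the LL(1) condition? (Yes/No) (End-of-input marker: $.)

FIRST(D Y / () = { ), /, id } and FIRST(;) = { ; }.
The FIRST sets are disjoint and neither alternative is nullable — no conflict.

No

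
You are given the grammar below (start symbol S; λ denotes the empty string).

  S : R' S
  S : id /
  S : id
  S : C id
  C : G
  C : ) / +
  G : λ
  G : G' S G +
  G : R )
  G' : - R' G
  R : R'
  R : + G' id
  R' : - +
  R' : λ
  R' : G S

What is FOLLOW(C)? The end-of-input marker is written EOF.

In S : C id: add FIRST(id) = { id }.
Union: FOLLOW(C) = { id }.

{ id }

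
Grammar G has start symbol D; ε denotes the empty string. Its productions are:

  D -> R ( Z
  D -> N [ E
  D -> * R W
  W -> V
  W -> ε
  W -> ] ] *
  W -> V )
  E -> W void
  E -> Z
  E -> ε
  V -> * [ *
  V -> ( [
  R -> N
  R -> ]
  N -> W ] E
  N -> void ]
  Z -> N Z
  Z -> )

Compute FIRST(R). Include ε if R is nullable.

From R -> N: add FIRST(N) = { (, *, ], void }.
R -> ] contributes {]}.
Union: FIRST(R) = { (, *, ], void }.

{ (, *, ], void }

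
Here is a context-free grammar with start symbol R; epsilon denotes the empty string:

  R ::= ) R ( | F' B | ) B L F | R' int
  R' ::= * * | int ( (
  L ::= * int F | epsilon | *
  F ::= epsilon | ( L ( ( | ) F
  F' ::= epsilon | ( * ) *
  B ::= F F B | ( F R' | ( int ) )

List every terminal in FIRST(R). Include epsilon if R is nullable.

{ (, ), *, int }

R ::= ) R ( contributes {)}.
From R ::= F' B: F' nullable, take FIRST(F') ∪ FIRST(B) = { (, ) }.
R ::= ) B L F contributes {)}.
From R ::= R' int: add FIRST(R') = { *, int }.
Union: FIRST(R) = { (, ), *, int }.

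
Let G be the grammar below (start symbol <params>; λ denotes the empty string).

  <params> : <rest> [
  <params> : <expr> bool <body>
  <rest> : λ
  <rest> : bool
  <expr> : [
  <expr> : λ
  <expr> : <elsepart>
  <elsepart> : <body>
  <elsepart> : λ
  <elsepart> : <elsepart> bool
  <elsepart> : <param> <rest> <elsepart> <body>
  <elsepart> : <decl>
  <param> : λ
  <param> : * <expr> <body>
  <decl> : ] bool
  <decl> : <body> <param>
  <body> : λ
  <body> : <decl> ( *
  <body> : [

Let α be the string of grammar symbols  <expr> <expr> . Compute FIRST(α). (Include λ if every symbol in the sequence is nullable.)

{ (, *, [, ], bool, λ }

Add FIRST(<expr>)\{λ} = { (, *, [, ], bool }; <expr> is nullable, continue.
Add FIRST(<expr>)\{λ} = { (, *, [, ], bool }; <expr> is nullable, continue.
Every symbol is nullable, so include λ.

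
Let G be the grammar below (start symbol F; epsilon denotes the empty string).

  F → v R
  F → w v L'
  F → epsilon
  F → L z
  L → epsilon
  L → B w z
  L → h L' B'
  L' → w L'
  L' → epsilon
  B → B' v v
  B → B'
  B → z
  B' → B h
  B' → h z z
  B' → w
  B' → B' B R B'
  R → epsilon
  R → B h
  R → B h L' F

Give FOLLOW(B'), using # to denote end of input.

In L → h L' B': B' is at the end, add FOLLOW(L) = { z }.
In B → B' v v: add FIRST(v v) = { v }.
In B → B': B' is at the end, add FOLLOW(B) = { h, w, z }.
In B' → B' B R B': add FIRST(B R B') = { h, w, z }.
In B' → B' B R B': B' is at the end, add FOLLOW(B') = { h, v, w, z }.
Union: FOLLOW(B') = { h, v, w, z }.

{ h, v, w, z }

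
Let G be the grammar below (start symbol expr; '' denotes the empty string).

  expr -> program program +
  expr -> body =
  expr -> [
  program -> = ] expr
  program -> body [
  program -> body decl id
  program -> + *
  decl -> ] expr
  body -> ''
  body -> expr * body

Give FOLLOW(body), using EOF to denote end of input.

In expr -> body =: add FIRST(=) = { = }.
In program -> body [: add FIRST([) = { [ }.
In program -> body decl id: add FIRST(decl id) = { ] }.
In body -> expr * body: body is at the end, add FOLLOW(body) = { =, [, ] }.
Union: FOLLOW(body) = { =, [, ] }.

{ =, [, ] }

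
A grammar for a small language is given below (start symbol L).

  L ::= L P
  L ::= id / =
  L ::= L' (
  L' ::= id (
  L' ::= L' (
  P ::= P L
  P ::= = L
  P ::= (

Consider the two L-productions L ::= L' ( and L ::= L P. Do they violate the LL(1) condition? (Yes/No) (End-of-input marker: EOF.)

FIRST(L' () = { id } and FIRST(L P) = { id }.
Both contain id, so the two alternatives are not disjoint — LL(1) conflict.

Yes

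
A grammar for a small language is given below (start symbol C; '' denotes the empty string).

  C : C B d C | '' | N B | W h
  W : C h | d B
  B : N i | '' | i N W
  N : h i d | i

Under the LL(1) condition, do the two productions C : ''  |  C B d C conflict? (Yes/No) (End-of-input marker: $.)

Yes

FIRST('') = { '' } and FIRST(C B d C) = { d, h, i }.
The first alternative is nullable and FOLLOW(C) = { $, d, h, i } shares d with FIRST of the second — conflict.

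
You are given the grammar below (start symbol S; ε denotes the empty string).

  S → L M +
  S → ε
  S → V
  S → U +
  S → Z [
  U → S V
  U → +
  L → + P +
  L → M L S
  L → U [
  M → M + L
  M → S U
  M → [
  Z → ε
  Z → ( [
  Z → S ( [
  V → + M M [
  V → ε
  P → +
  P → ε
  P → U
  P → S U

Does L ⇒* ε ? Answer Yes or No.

No

Nullable nonterminals: M, P, S, U, V, Z.
No production of L has an RHS whose symbols are all nullable, so L is not nullable.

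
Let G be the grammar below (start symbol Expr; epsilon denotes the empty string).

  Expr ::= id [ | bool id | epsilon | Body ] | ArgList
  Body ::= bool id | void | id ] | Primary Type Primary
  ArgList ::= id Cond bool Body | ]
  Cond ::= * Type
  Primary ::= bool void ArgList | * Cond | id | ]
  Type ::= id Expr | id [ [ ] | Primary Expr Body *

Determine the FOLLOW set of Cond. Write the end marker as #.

{ #, *, ], bool, id, void }

In ArgList ::= id Cond bool Body: add FIRST(bool Body) = { bool }.
In Primary ::= * Cond: Cond is at the end, add FOLLOW(Primary) = { #, *, ], bool, id, void }.
Union: FOLLOW(Cond) = { #, *, ], bool, id, void }.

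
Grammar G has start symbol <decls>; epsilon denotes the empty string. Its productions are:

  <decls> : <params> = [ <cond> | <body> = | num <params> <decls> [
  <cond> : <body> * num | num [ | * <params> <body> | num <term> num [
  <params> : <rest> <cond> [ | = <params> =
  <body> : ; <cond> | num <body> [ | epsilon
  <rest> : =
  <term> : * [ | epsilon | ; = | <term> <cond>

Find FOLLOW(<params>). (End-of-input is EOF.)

In <decls> : <params> = [ <cond>: add FIRST(= [ <cond>) = { = }.
In <decls> : num <params> <decls> [: add FIRST(<decls> [) = { ;, =, num }.
In <cond> : * <params> <body>: add FIRST(<body>)\{epsilon} = { ;, num }.
  Since <body> is nullable, also add FOLLOW(<cond>) = { EOF, *, ;, =, [, num }.
In <params> : = <params> =: add FIRST(=) = { = }.
Union: FOLLOW(<params>) = { EOF, *, ;, =, [, num }.

{ EOF, *, ;, =, [, num }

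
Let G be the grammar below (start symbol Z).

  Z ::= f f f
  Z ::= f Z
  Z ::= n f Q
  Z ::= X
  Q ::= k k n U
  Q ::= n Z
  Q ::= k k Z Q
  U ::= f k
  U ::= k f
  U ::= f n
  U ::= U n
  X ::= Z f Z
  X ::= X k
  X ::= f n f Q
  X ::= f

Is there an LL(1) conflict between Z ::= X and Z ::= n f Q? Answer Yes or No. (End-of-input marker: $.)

Yes

FIRST(X) = { f, n } and FIRST(n f Q) = { n }.
Both contain n, so the two alternatives are not disjoint — LL(1) conflict.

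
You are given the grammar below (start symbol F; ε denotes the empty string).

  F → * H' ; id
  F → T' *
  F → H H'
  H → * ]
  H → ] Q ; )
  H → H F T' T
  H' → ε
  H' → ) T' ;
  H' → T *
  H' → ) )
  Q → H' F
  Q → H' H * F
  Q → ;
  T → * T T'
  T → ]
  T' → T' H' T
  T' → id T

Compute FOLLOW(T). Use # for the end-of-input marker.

{ #, ), *, ;, ], id }

In H → H F T' T: T is at the end, add FOLLOW(H) = { #, ), *, ;, ], id }.
In H' → T *: add FIRST(*) = { * }.
In T → * T T': add FIRST(T') = { id }.
In T' → T' H' T: T is at the end, add FOLLOW(T') = { #, ), *, ;, ], id }.
In T' → id T: T is at the end, add FOLLOW(T') = { #, ), *, ;, ], id }.
Union: FOLLOW(T) = { #, ), *, ;, ], id }.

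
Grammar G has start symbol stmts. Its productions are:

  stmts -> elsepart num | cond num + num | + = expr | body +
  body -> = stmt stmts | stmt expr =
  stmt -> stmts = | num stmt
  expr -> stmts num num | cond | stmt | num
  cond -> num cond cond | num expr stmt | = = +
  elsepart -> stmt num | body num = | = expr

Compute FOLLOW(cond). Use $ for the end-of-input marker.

{ $, +, =, num }

In stmts -> cond num + num: add FIRST(num + num) = { num }.
In expr -> cond: cond is at the end, add FOLLOW(expr) = { $, +, =, num }.
In cond -> num cond cond: add FIRST(cond) = { =, num }.
In cond -> num cond cond: cond is at the end, add FOLLOW(cond) = { $, +, =, num }.
Union: FOLLOW(cond) = { $, +, =, num }.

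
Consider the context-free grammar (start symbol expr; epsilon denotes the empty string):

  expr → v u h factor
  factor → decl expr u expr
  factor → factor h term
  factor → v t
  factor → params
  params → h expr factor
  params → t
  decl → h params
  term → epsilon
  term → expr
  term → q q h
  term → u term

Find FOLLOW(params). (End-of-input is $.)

{ $, h, t, u, v }

In factor → params: params is at the end, add FOLLOW(factor) = { $, h, t, u, v }.
In decl → h params: params is at the end, add FOLLOW(decl) = { v }.
Union: FOLLOW(params) = { $, h, t, u, v }.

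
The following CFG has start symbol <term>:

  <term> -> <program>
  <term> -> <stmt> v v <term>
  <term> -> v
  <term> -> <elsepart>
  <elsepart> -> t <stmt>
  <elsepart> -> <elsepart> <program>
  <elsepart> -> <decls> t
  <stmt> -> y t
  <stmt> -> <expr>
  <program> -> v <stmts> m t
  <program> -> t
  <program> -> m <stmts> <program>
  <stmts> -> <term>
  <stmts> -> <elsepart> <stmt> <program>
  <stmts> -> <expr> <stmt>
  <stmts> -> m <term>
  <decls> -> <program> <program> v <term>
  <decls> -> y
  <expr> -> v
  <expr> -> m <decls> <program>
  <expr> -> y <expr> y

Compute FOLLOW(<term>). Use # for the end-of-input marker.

{ #, m, t, v }

<term> is the start symbol, so # ∈ FOLLOW(<term>).
In <term> -> <stmt> v v <term>: <term> is at the end, add FOLLOW(<term>) = { #, m, t, v }.
In <stmts> -> <term>: <term> is at the end, add FOLLOW(<stmts>) = { m, t, v }.
In <stmts> -> m <term>: <term> is at the end, add FOLLOW(<stmts>) = { m, t, v }.
In <decls> -> <program> <program> v <term>: <term> is at the end, add FOLLOW(<decls>) = { m, t, v }.
Union: FOLLOW(<term>) = { #, m, t, v }.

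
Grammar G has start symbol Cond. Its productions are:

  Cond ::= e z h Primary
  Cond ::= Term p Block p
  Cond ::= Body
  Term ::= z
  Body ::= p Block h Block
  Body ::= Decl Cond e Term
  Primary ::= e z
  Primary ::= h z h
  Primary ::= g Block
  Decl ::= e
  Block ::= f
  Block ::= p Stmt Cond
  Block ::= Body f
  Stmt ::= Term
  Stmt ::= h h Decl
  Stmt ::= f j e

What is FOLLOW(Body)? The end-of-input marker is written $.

{ $, e, f, h, p }

In Cond ::= Body: Body is at the end, add FOLLOW(Cond) = { $, e, f, h, p }.
In Block ::= Body f: add FIRST(f) = { f }.
Union: FOLLOW(Body) = { $, e, f, h, p }.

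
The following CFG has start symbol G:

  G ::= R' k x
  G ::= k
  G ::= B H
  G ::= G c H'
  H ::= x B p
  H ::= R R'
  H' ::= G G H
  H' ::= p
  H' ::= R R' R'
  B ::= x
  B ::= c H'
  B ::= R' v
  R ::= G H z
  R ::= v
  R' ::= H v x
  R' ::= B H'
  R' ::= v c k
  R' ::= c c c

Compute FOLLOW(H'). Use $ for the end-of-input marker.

{ $, c, k, p, v, x, z }

In G ::= G c H': H' is at the end, add FOLLOW(G) = { $, c, k, v, x }.
In B ::= c H': H' is at the end, add FOLLOW(B) = { c, k, p, v, x }.
In R' ::= B H': H' is at the end, add FOLLOW(R') = { $, c, k, p, v, x, z }.
Union: FOLLOW(H') = { $, c, k, p, v, x, z }.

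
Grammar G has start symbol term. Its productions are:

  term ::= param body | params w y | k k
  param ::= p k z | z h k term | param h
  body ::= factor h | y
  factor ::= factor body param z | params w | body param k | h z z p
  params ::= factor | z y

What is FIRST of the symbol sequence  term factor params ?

Add FIRST(term) = { h, k, p, y, z }; term is not nullable, stop.

{ h, k, p, y, z }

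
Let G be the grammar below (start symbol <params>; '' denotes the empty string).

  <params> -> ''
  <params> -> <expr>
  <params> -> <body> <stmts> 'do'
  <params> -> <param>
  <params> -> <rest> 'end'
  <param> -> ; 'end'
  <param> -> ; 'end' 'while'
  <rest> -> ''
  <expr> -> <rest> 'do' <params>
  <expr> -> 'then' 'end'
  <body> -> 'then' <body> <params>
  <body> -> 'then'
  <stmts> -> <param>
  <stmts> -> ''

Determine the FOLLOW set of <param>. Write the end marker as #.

{ #, 'do', 'end', 'then', ; }

In <params> -> <param>: <param> is at the end, add FOLLOW(<params>) = { #, 'do', 'end', 'then', ; }.
In <stmts> -> <param>: <param> is at the end, add FOLLOW(<stmts>) = { 'do' }.
Union: FOLLOW(<param>) = { #, 'do', 'end', 'then', ; }.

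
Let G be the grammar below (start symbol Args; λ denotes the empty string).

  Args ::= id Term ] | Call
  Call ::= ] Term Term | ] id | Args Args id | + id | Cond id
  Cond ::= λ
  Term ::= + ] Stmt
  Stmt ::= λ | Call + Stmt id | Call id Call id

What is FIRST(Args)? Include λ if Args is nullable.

{ +, ], id }

Args ::= id Term ] contributes {id}.
From Args ::= Call: add FIRST(Call) = { +, ], id }.
Union: FIRST(Args) = { +, ], id }.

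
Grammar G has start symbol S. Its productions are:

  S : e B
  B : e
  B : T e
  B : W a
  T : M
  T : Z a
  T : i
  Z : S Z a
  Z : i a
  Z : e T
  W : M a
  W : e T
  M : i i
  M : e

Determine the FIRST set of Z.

From Z : S Z a: add FIRST(S) = { e }.
Z : i a contributes {i}.
Z : e T contributes {e}.
Union: FIRST(Z) = { e, i }.

{ e, i }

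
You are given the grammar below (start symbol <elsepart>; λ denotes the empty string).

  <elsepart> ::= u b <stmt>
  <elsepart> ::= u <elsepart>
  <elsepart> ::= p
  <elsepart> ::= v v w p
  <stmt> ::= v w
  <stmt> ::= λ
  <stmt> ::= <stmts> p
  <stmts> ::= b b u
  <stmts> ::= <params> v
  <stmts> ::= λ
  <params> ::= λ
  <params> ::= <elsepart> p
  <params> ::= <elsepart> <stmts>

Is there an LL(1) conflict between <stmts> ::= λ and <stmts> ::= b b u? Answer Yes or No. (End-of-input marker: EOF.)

No

FIRST(λ) = { λ } and FIRST(b b u) = { b }.
The first is nullable but FOLLOW(<stmts>) = { p, v } is disjoint from FIRST of the second.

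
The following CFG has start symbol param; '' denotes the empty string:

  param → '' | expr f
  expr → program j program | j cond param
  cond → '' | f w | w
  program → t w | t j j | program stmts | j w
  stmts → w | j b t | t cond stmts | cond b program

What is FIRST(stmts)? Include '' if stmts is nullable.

{ b, f, j, t, w }

stmts → w contributes {w}.
stmts → j b t contributes {j}.
stmts → t cond stmts contributes {t}.
From stmts → cond b program: cond nullable, take FIRST(cond) ∪ {b} = { b, f, w }.
Union: FIRST(stmts) = { b, f, j, t, w }.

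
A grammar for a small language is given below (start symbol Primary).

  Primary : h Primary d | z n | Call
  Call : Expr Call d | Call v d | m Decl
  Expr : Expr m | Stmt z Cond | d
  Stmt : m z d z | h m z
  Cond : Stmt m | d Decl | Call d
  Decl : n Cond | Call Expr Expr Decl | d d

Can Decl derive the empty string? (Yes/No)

No nonterminal in this grammar is nullable.
No production of Decl has an RHS whose symbols are all nullable, so Decl is not nullable.

No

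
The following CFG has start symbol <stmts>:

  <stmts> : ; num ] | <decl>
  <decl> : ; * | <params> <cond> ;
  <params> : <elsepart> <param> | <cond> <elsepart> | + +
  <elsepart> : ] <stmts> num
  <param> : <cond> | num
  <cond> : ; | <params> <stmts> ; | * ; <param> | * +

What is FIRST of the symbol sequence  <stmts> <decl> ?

{ *, +, ;, ] }

Add FIRST(<stmts>) = { *, +, ;, ] }; <stmts> is not nullable, stop.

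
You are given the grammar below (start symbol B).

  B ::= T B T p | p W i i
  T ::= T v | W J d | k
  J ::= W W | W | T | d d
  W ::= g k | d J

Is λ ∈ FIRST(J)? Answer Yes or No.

No nonterminal in this grammar is nullable.
No production of J has an RHS whose symbols are all nullable, so J is not nullable.

No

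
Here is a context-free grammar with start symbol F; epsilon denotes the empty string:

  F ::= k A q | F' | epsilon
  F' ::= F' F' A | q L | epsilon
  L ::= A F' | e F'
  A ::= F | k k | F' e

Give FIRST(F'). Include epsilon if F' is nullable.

From F' ::= F' F' A: F', F', A nullable, take FIRST(F') ∪ FIRST(F') ∪ FIRST(A) = { e, k, q }; also epsilon since the whole RHS is nullable.
F' ::= q L contributes {q}.
F' ::= epsilon contributes epsilon.
Union: FIRST(F') = { e, k, q, epsilon }.

{ e, k, q, epsilon }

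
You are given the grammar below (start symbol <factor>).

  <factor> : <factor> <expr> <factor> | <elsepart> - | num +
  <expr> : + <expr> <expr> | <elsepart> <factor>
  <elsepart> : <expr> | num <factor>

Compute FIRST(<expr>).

{ +, num }

<expr> : + <expr> <expr> contributes {+}.
From <expr> : <elsepart> <factor>: add FIRST(<elsepart>) = { +, num }.
Union: FIRST(<expr>) = { +, num }.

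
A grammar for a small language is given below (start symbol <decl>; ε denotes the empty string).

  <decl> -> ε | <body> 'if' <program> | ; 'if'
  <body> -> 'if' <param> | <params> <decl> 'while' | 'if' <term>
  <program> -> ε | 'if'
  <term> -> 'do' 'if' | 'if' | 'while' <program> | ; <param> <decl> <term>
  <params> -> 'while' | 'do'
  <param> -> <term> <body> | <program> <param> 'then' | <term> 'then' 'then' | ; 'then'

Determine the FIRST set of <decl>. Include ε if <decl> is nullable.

<decl> -> ε contributes ε.
From <decl> -> <body> 'if' <program>: add FIRST(<body>) = { 'do', 'if', 'while' }.
<decl> -> ; 'if' contributes {;}.
Union: FIRST(<decl>) = { 'do', 'if', 'while', ;, ε }.

{ 'do', 'if', 'while', ;, ε }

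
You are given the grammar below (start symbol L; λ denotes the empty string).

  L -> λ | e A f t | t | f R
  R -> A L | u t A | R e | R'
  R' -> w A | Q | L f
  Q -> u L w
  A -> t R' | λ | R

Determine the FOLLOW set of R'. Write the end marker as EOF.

In R -> R': R' is at the end, add FOLLOW(R) = { EOF, e, f, t, w }.
In A -> t R': R' is at the end, add FOLLOW(A) = { EOF, e, f, t, w }.
Union: FOLLOW(R') = { EOF, e, f, t, w }.

{ EOF, e, f, t, w }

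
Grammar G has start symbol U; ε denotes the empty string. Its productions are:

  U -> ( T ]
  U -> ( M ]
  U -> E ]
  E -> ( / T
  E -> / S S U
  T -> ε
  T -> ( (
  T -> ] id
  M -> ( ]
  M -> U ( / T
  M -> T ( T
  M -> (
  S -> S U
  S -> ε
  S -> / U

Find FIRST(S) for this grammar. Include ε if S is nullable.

{ (, /, ε }

From S -> S U: S nullable, take FIRST(S) ∪ FIRST(U) = { (, / }.
S -> ε contributes ε.
S -> / U contributes {/}.
Union: FIRST(S) = { (, /, ε }.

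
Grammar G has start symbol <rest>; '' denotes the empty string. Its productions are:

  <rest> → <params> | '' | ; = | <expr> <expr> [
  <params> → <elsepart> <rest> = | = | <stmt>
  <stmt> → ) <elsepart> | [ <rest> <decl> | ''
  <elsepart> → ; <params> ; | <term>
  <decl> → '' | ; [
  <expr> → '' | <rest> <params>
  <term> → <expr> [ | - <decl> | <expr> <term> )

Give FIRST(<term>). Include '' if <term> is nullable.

{ ), -, ;, =, [ }

From <term> → <expr> [: <expr> nullable, take FIRST(<expr>) ∪ {[} = { ), -, ;, =, [ }.
<term> → - <decl> contributes {-}.
From <term> → <expr> <term> ): <expr> nullable, take FIRST(<expr>) ∪ FIRST(<term>) = { ), -, ;, =, [ }.
Union: FIRST(<term>) = { ), -, ;, =, [ }.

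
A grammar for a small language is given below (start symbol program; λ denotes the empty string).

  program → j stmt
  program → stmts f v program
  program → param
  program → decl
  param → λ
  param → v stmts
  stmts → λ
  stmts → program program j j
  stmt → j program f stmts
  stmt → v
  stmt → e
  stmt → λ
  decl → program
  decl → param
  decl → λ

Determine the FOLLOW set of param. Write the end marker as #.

{ #, f, j, v }

In program → param: param is at the end, add FOLLOW(program) = { #, f, j, v }.
In decl → param: param is at the end, add FOLLOW(decl) = { #, f, j, v }.
Union: FOLLOW(param) = { #, f, j, v }.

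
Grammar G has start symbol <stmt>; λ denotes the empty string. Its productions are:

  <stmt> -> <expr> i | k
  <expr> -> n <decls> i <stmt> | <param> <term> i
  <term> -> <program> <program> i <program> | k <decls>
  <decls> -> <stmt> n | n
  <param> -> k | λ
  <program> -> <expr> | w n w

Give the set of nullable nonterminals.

Directly nullable (have an λ-production): <param>.
No other nonterminal has a production whose RHS symbols are all nullable.

{ <param> }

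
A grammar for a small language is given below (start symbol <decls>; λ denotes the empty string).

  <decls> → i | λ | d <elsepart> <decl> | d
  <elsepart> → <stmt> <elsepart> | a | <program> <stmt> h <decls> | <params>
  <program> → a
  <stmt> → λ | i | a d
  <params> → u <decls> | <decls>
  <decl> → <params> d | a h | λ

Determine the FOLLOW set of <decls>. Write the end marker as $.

<decls> is the start symbol, so $ ∈ FOLLOW(<decls>).
In <elsepart> → <program> <stmt> h <decls>: <decls> is at the end, add FOLLOW(<elsepart>) = { $, a, d, i, u }.
In <params> → u <decls>: <decls> is at the end, add FOLLOW(<params>) = { $, a, d, i, u }.
In <params> → <decls>: <decls> is at the end, add FOLLOW(<params>) = { $, a, d, i, u }.
Union: FOLLOW(<decls>) = { $, a, d, i, u }.

{ $, a, d, i, u }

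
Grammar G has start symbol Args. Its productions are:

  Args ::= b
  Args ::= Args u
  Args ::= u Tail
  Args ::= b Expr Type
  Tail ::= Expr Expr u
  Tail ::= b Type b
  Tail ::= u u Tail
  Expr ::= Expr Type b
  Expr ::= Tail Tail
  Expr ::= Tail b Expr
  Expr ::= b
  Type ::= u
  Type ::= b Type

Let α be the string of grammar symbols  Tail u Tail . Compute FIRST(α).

Add FIRST(Tail) = { b, u }; Tail is not nullable, stop.

{ b, u }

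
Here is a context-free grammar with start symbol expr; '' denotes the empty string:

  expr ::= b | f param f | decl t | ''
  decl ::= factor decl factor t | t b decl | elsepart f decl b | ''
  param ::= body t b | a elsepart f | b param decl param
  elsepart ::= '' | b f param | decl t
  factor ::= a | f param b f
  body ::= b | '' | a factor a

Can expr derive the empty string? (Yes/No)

expr has an ''-production, so expr ⇒ ''.

Yes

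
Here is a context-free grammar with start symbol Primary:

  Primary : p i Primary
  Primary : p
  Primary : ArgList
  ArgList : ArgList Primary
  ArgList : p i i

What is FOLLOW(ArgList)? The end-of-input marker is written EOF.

{ EOF, p }

In Primary : ArgList: ArgList is at the end, add FOLLOW(Primary) = { EOF, p }.
In ArgList : ArgList Primary: add FIRST(Primary) = { p }.
Union: FOLLOW(ArgList) = { EOF, p }.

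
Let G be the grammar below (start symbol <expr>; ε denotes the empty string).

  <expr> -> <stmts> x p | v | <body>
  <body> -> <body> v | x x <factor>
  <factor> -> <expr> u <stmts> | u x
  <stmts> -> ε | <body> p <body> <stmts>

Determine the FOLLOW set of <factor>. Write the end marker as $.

In <body> -> x x <factor>: <factor> is at the end, add FOLLOW(<body>) = { $, p, u, v, x }.
Union: FOLLOW(<factor>) = { $, p, u, v, x }.

{ $, p, u, v, x }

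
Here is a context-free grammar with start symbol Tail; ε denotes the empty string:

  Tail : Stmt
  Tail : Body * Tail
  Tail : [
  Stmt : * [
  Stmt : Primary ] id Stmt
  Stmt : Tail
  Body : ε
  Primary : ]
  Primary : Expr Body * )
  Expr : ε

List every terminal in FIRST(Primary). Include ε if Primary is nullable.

Primary : ] contributes {]}.
From Primary : Expr Body * ): Expr, Body nullable, take FIRST(Expr) ∪ FIRST(Body) ∪ {*} = { * }.
Union: FIRST(Primary) = { *, ] }.

{ *, ] }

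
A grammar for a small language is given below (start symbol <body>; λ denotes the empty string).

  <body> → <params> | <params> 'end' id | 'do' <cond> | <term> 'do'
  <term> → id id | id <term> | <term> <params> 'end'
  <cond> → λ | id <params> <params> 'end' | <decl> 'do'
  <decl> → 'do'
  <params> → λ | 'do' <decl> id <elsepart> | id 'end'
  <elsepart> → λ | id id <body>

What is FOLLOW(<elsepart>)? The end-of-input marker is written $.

In <params> → 'do' <decl> id <elsepart>: <elsepart> is at the end, add FOLLOW(<params>) = { $, 'do', 'end', id }.
Union: FOLLOW(<elsepart>) = { $, 'do', 'end', id }.

{ $, 'do', 'end', id }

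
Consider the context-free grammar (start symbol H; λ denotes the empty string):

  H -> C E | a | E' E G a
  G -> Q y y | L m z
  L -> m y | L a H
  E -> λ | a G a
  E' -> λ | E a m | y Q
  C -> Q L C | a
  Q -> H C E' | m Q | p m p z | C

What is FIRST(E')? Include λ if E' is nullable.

{ a, y, λ }

E' -> λ contributes λ.
From E' -> E a m: E nullable, take FIRST(E) ∪ {a} = { a }.
E' -> y Q contributes {y}.
Union: FIRST(E') = { a, y, λ }.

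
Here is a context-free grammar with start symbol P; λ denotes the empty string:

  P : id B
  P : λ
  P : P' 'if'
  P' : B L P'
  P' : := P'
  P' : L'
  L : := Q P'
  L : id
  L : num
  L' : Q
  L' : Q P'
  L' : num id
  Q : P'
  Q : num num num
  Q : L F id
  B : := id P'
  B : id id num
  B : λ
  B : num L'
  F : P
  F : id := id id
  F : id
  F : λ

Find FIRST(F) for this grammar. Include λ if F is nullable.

From F : P: add FIRST(P) = { :=, id, num, λ } (including λ since P is nullable).
F : id := id id contributes {id}.
F : id contributes {id}.
F : λ contributes λ.
Union: FIRST(F) = { :=, id, num, λ }.

{ :=, id, num, λ }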